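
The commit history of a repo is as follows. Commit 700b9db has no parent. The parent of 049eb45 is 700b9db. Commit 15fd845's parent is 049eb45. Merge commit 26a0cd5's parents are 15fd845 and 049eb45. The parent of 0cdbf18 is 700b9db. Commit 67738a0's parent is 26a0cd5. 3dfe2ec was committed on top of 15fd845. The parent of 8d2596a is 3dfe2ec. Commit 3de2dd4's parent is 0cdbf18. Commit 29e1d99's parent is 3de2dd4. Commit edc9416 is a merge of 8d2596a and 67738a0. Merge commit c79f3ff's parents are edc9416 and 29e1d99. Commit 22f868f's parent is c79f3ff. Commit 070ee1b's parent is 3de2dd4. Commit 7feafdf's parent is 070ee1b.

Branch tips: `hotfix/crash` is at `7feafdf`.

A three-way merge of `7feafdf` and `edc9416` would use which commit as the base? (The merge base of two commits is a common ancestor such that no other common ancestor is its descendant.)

Ancestors of 7feafdf: {070ee1b, 0cdbf18, 3de2dd4, 700b9db, 7feafdf}.
Ancestors of edc9416: {049eb45, 15fd845, 26a0cd5, 3dfe2ec, 67738a0, 700b9db, 8d2596a, edc9416}.
Common ancestors: {700b9db}.
The only common ancestor is 700b9db, so it is the merge base.

700b9db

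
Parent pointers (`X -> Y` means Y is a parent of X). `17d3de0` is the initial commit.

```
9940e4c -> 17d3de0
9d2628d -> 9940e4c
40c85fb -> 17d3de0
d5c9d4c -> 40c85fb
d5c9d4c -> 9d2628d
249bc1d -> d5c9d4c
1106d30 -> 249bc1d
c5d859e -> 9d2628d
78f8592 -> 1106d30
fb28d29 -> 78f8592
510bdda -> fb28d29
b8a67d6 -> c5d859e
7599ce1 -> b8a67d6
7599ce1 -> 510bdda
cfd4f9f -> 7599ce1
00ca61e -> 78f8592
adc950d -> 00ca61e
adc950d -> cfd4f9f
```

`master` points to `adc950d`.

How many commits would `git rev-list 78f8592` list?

Walking parent pointers from 78f8592: reachable set = {1106d30, 17d3de0, 249bc1d, 40c85fb, 78f8592, 9940e4c, 9d2628d, d5c9d4c}.
That is 8 commits.

8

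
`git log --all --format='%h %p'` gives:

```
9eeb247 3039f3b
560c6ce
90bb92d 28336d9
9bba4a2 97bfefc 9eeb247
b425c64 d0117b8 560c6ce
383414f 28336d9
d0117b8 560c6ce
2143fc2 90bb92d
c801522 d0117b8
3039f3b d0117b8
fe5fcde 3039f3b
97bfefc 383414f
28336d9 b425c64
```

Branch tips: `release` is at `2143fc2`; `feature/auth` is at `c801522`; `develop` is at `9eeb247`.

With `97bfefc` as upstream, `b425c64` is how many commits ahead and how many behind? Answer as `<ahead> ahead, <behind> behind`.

0 ahead, 3 behind

Reachable from b425c64: {560c6ce, b425c64, d0117b8}.
Reachable from 97bfefc: {28336d9, 383414f, 560c6ce, 97bfefc, b425c64, d0117b8}.
Only in b425c64's history (ahead): {} — 0.
Only in 97bfefc's history (behind): {28336d9, 383414f, 97bfefc} — 3.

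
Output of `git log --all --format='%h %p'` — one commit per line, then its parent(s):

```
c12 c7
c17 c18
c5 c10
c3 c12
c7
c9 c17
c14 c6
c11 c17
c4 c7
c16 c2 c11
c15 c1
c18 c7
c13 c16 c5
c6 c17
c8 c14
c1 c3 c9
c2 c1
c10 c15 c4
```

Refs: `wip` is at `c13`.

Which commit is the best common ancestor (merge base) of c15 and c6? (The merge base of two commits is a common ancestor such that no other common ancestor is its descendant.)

c17

Ancestors of c15: {c1, c12, c15, c17, c18, c3, c7, c9}.
Ancestors of c6: {c17, c18, c6, c7}.
Common ancestors: {c17, c18, c7}.
Among these, c17 is not an ancestor of any other common ancestor — it is the merge base.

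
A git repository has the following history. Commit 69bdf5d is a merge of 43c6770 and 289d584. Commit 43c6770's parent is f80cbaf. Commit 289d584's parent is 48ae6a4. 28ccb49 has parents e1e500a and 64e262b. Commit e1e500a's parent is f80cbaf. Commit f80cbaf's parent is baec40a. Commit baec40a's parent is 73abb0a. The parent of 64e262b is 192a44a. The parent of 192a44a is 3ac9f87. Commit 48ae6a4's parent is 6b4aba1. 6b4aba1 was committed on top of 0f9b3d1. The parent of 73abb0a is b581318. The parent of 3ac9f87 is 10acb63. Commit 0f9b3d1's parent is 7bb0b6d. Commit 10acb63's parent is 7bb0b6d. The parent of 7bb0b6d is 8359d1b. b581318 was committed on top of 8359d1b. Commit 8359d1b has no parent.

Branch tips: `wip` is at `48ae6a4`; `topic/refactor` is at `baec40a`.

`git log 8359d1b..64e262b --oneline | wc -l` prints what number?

Reachable from 64e262b: {10acb63, 192a44a, 3ac9f87, 64e262b, 7bb0b6d, 8359d1b}.
Reachable from 8359d1b: {8359d1b}.
In 64e262b's history but not 8359d1b's: {10acb63, 192a44a, 3ac9f87, 64e262b, 7bb0b6d} — 5 commits.

5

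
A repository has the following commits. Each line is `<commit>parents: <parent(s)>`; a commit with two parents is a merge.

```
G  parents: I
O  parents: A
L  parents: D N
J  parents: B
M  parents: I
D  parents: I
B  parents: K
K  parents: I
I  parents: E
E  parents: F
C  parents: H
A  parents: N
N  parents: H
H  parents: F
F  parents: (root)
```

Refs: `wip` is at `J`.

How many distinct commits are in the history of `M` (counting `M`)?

Walking parent pointers from M: reachable set = {E, F, I, M}.
That is 4 commits.

4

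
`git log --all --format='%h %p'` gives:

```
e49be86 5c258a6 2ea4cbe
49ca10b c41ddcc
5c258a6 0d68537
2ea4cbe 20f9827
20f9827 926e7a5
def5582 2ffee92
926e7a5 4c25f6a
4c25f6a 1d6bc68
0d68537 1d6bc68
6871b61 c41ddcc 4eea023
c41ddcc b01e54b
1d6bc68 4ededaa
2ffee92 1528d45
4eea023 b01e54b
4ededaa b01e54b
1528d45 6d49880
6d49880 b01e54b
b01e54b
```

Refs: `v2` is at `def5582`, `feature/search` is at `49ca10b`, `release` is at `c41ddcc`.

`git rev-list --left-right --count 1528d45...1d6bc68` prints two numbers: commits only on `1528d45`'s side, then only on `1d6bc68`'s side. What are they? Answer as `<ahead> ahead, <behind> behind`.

2 ahead, 2 behind

Reachable from 1528d45: {1528d45, 6d49880, b01e54b}.
Reachable from 1d6bc68: {1d6bc68, 4ededaa, b01e54b}.
Only in 1528d45's history (ahead): {1528d45, 6d49880} — 2.
Only in 1d6bc68's history (behind): {1d6bc68, 4ededaa} — 2.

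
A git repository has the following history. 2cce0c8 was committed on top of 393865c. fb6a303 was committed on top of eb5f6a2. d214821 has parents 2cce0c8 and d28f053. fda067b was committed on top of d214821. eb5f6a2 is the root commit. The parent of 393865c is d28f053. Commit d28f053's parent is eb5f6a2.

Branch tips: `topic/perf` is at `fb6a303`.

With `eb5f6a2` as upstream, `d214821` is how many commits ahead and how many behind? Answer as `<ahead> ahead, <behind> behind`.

4 ahead, 0 behind

Reachable from d214821: {2cce0c8, 393865c, d214821, d28f053, eb5f6a2}.
Reachable from eb5f6a2: {eb5f6a2}.
Only in d214821's history (ahead): {2cce0c8, 393865c, d214821, d28f053} — 4.
Only in eb5f6a2's history (behind): {} — 0.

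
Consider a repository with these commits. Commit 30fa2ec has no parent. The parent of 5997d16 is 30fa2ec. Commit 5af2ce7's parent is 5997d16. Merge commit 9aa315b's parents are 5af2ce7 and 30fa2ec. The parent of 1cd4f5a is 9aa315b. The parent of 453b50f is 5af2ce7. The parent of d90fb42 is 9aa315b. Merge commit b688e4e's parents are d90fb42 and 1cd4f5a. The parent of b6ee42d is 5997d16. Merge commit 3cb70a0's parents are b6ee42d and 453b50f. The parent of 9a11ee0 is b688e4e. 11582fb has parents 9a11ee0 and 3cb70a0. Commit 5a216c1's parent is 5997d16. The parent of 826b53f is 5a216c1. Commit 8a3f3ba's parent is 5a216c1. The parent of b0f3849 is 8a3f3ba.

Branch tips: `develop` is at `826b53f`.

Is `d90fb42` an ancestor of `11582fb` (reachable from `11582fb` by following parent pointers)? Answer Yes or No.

Yes

Ancestors of 11582fb (commits reachable by following parents): {11582fb, 1cd4f5a, 30fa2ec, 3cb70a0, 453b50f, 5997d16, 5af2ce7, 9a11ee0, 9aa315b, b688e4e, b6ee42d, d90fb42}.
d90fb42 is in that set, so it is an ancestor of 11582fb.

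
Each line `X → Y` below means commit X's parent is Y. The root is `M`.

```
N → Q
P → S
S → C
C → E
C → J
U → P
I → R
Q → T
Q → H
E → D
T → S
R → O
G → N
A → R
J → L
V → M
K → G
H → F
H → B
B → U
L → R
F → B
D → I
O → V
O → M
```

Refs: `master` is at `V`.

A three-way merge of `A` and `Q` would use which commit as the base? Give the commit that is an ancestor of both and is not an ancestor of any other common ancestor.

Ancestors of A: {A, M, O, R, V}.
Ancestors of Q: {B, C, D, E, F, H, I, J, L, M, O, P, Q, R, S, T, U, V}.
Common ancestors: {M, O, R, V}.
Among these, R is not an ancestor of any other common ancestor — it is the merge base.

R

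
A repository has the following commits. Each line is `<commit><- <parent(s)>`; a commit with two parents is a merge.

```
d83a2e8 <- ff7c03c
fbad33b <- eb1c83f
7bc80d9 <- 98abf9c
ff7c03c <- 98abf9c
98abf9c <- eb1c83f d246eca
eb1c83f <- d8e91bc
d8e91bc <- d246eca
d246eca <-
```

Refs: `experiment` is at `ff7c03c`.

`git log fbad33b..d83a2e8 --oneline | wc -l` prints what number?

3

Reachable from d83a2e8: {98abf9c, d246eca, d83a2e8, d8e91bc, eb1c83f, ff7c03c}.
Reachable from fbad33b: {d246eca, d8e91bc, eb1c83f, fbad33b}.
In d83a2e8's history but not fbad33b's: {98abf9c, d83a2e8, ff7c03c} — 3 commits.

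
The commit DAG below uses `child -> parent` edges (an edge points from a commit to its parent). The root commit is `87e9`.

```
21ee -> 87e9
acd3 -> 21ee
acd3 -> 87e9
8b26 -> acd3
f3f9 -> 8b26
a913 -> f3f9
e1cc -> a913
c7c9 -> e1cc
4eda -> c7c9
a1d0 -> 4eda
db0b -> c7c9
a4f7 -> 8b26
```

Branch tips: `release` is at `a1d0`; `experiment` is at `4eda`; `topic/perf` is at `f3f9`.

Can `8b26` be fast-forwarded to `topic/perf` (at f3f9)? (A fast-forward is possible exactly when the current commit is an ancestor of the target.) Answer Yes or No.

Yes

A fast-forward from 8b26 to f3f9 is possible iff 8b26 is an ancestor of f3f9.
Ancestors of f3f9: {21ee, 87e9, 8b26, acd3, f3f9}.
8b26 is among them, so fast-forward is possible.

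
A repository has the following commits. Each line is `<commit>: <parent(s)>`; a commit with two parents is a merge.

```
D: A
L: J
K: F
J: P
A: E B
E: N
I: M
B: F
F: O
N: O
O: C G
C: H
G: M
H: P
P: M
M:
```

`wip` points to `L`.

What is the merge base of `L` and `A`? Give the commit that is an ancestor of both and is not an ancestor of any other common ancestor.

Ancestors of L: {J, L, M, P}.
Ancestors of A: {A, B, C, E, F, G, H, M, N, O, P}.
Common ancestors: {M, P}.
Among these, P is not an ancestor of any other common ancestor — it is the merge base.

P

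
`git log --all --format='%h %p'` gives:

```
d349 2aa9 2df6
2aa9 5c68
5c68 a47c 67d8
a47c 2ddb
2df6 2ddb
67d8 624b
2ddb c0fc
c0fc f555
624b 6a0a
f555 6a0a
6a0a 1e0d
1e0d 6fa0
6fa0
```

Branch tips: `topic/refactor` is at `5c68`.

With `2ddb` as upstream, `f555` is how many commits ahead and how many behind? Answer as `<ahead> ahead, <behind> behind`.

0 ahead, 2 behind

Reachable from f555: {1e0d, 6a0a, 6fa0, f555}.
Reachable from 2ddb: {1e0d, 2ddb, 6a0a, 6fa0, c0fc, f555}.
Only in f555's history (ahead): {} — 0.
Only in 2ddb's history (behind): {2ddb, c0fc} — 2.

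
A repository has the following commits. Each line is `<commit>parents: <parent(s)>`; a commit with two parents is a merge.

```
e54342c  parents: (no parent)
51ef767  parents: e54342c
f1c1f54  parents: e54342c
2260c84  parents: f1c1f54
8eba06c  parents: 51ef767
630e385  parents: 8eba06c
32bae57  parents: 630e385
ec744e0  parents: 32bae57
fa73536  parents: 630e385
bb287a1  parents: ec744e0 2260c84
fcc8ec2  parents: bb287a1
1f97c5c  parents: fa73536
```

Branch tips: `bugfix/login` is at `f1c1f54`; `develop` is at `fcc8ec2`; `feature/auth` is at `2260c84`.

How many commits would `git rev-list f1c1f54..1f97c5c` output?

5

Reachable from 1f97c5c: {1f97c5c, 51ef767, 630e385, 8eba06c, e54342c, fa73536}.
Reachable from f1c1f54: {e54342c, f1c1f54}.
In 1f97c5c's history but not f1c1f54's: {1f97c5c, 51ef767, 630e385, 8eba06c, fa73536} — 5 commits.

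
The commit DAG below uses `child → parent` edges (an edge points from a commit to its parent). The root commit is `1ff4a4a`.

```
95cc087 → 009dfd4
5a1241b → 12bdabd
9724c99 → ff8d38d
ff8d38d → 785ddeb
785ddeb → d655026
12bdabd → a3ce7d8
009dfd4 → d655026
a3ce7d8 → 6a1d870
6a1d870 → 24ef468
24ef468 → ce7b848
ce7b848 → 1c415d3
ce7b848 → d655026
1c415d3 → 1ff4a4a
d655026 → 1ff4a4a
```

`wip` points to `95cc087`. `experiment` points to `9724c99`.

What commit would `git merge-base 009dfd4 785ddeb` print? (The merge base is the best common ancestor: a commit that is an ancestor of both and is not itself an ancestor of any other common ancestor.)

Ancestors of 009dfd4: {009dfd4, 1ff4a4a, d655026}.
Ancestors of 785ddeb: {1ff4a4a, 785ddeb, d655026}.
Common ancestors: {1ff4a4a, d655026}.
Among these, d655026 is not an ancestor of any other common ancestor — it is the merge base.

d655026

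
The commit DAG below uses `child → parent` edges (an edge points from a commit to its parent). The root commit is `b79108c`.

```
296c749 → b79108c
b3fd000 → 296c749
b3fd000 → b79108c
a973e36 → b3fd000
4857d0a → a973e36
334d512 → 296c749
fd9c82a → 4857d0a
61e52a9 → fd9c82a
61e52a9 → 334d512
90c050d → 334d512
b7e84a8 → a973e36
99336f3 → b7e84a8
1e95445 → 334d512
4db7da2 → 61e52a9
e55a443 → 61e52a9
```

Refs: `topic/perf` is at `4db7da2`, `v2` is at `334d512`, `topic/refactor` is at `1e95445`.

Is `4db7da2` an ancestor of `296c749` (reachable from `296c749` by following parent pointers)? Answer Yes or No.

Ancestors of 296c749: {296c749, b79108c}.
4db7da2 is not in that set, so it is not an ancestor of 296c749.

No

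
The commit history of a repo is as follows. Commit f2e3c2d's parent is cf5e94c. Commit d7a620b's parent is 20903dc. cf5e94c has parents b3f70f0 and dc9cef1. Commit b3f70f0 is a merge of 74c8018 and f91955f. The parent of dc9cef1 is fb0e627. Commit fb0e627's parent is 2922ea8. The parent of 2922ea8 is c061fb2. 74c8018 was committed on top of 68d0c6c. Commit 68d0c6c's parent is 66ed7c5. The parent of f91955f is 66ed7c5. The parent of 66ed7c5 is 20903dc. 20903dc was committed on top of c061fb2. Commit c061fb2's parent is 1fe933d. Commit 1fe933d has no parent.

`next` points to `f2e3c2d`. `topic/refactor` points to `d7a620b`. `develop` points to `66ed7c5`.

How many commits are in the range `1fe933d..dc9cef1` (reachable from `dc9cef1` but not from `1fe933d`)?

4

Reachable from dc9cef1: {1fe933d, 2922ea8, c061fb2, dc9cef1, fb0e627}.
Reachable from 1fe933d: {1fe933d}.
In dc9cef1's history but not 1fe933d's: {2922ea8, c061fb2, dc9cef1, fb0e627} — 4 commits.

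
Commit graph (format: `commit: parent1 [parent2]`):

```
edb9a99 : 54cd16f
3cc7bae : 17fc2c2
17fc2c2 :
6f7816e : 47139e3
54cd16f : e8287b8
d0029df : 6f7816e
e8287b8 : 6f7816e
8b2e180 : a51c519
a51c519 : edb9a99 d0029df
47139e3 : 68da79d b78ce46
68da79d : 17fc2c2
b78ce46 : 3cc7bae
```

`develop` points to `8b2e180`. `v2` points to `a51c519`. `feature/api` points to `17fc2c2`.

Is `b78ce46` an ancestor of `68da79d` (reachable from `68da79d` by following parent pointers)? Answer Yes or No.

Ancestors of 68da79d: {17fc2c2, 68da79d}.
b78ce46 is not in that set, so it is not an ancestor of 68da79d.

No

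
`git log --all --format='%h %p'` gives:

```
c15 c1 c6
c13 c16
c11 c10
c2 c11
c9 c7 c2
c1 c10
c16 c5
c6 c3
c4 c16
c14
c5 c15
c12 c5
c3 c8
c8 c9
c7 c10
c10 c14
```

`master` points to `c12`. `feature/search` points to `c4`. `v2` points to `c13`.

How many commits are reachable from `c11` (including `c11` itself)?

Walking parent pointers from c11: reachable set = {c10, c11, c14}.
That is 3 commits.

3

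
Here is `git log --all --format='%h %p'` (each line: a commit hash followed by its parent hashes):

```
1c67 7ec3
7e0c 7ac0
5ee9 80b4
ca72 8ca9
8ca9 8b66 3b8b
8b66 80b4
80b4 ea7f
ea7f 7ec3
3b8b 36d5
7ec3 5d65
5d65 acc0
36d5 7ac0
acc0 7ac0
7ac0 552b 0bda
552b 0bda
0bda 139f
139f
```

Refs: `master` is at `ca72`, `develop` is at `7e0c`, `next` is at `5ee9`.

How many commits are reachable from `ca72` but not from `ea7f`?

Reachable from ca72: {0bda, 139f, 36d5, 3b8b, 552b, 5d65, 7ac0, 7ec3, 80b4, 8b66, 8ca9, acc0, ca72, ea7f}.
Reachable from ea7f: {0bda, 139f, 552b, 5d65, 7ac0, 7ec3, acc0, ea7f}.
In ca72's history but not ea7f's: {36d5, 3b8b, 80b4, 8b66, 8ca9, ca72} — 6 commits.

6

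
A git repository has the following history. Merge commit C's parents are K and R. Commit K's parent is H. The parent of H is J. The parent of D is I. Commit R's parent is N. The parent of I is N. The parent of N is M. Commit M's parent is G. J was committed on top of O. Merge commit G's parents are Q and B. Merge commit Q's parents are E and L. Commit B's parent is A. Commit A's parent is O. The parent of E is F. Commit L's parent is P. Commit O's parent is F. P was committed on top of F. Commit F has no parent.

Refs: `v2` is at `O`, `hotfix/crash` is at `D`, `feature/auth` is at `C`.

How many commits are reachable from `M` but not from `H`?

Reachable from M: {A, B, E, F, G, L, M, O, P, Q}.
Reachable from H: {F, H, J, O}.
In M's history but not H's: {A, B, E, G, L, M, P, Q} — 8 commits.

8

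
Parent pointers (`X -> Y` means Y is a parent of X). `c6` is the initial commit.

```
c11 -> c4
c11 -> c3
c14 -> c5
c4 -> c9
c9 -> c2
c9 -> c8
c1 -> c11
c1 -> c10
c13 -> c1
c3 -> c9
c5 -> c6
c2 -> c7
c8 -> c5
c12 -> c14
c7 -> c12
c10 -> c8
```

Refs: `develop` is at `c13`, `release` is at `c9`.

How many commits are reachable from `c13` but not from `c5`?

Reachable from c13: {c1, c10, c11, c12, c13, c14, c2, c3, c4, c5, c6, c7, c8, c9}.
Reachable from c5: {c5, c6}.
In c13's history but not c5's: {c1, c10, c11, c12, c13, c14, c2, c3, c4, c7, c8, c9} — 12 commits.

12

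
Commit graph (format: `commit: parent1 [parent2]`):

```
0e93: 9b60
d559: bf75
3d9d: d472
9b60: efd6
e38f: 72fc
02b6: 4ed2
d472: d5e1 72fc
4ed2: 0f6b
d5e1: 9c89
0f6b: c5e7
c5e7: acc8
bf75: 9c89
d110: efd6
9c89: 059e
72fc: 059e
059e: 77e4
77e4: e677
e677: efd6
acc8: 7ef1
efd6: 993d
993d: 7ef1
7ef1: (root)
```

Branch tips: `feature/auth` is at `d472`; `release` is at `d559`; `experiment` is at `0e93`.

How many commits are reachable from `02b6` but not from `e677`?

Reachable from 02b6: {02b6, 0f6b, 4ed2, 7ef1, acc8, c5e7}.
Reachable from e677: {7ef1, 993d, e677, efd6}.
In 02b6's history but not e677's: {02b6, 0f6b, 4ed2, acc8, c5e7} — 5 commits.

5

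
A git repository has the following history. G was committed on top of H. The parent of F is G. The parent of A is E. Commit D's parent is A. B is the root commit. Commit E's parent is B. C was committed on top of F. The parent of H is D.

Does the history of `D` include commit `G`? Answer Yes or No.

Ancestors of D: {A, B, D, E}.
G is not in that set, so it is not an ancestor of D.

No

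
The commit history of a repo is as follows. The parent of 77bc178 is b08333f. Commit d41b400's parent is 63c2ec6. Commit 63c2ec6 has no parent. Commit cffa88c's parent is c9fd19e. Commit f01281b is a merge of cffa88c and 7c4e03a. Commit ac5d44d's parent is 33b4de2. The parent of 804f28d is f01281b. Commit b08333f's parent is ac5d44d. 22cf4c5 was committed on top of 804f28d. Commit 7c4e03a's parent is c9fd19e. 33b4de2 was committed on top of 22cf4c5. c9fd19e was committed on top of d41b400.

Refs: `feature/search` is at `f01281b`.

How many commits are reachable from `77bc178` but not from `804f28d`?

Reachable from 77bc178: {22cf4c5, 33b4de2, 63c2ec6, 77bc178, 7c4e03a, 804f28d, ac5d44d, b08333f, c9fd19e, cffa88c, d41b400, f01281b}.
Reachable from 804f28d: {63c2ec6, 7c4e03a, 804f28d, c9fd19e, cffa88c, d41b400, f01281b}.
In 77bc178's history but not 804f28d's: {22cf4c5, 33b4de2, 77bc178, ac5d44d, b08333f} — 5 commits.

5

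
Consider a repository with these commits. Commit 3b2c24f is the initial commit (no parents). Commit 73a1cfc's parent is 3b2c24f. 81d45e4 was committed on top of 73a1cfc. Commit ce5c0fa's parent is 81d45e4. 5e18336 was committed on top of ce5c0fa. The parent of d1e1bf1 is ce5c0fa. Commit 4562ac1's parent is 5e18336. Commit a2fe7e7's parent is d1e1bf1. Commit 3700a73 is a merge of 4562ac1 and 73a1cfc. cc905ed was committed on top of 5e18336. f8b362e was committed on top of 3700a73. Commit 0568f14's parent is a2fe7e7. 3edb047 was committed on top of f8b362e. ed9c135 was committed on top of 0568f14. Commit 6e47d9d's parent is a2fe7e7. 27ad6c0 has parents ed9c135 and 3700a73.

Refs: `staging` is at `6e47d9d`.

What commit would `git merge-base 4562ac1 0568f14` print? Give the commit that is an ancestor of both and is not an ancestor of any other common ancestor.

ce5c0fa

Ancestors of 4562ac1: {3b2c24f, 4562ac1, 5e18336, 73a1cfc, 81d45e4, ce5c0fa}.
Ancestors of 0568f14: {0568f14, 3b2c24f, 73a1cfc, 81d45e4, a2fe7e7, ce5c0fa, d1e1bf1}.
Common ancestors: {3b2c24f, 73a1cfc, 81d45e4, ce5c0fa}.
Among these, ce5c0fa is not an ancestor of any other common ancestor — it is the merge base.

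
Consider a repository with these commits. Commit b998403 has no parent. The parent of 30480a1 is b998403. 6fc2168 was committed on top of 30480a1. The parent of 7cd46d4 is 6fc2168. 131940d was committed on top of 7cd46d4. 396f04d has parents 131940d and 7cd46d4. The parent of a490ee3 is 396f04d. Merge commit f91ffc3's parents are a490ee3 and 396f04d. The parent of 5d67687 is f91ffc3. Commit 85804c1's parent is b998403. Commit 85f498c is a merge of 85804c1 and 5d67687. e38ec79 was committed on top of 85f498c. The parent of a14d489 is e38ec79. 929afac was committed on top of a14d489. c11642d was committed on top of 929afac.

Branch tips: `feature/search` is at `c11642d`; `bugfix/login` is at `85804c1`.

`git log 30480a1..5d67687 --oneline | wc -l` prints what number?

7

Reachable from 5d67687: {131940d, 30480a1, 396f04d, 5d67687, 6fc2168, 7cd46d4, a490ee3, b998403, f91ffc3}.
Reachable from 30480a1: {30480a1, b998403}.
In 5d67687's history but not 30480a1's: {131940d, 396f04d, 5d67687, 6fc2168, 7cd46d4, a490ee3, f91ffc3} — 7 commits.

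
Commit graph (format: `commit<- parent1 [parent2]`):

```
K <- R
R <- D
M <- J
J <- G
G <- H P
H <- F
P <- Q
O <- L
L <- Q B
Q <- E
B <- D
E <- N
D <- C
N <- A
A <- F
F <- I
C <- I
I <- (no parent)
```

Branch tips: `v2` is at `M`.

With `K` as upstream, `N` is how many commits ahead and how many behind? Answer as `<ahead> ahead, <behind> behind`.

Reachable from N: {A, F, I, N}.
Reachable from K: {C, D, I, K, R}.
Only in N's history (ahead): {A, F, N} — 3.
Only in K's history (behind): {C, D, K, R} — 4.

3 ahead, 4 behind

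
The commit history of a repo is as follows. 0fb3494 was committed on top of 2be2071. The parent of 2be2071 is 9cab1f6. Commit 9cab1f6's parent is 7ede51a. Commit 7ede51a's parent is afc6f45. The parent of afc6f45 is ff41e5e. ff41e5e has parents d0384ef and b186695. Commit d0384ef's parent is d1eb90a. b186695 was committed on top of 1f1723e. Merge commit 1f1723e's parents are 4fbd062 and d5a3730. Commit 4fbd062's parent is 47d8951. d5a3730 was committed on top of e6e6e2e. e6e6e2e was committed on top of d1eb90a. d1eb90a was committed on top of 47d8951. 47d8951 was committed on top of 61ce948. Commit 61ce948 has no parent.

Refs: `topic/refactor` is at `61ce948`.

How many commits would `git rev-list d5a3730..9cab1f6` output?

8

Reachable from 9cab1f6: {1f1723e, 47d8951, 4fbd062, 61ce948, 7ede51a, 9cab1f6, afc6f45, b186695, d0384ef, d1eb90a, d5a3730, e6e6e2e, ff41e5e}.
Reachable from d5a3730: {47d8951, 61ce948, d1eb90a, d5a3730, e6e6e2e}.
In 9cab1f6's history but not d5a3730's: {1f1723e, 4fbd062, 7ede51a, 9cab1f6, afc6f45, b186695, d0384ef, ff41e5e} — 8 commits.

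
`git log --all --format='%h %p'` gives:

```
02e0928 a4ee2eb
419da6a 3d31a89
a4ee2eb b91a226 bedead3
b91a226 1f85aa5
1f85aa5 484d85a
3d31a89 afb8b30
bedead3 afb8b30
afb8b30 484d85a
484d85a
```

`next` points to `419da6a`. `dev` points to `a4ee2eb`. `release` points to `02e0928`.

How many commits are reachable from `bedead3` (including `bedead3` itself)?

3

Walking parent pointers from bedead3: reachable set = {484d85a, afb8b30, bedead3}.
That is 3 commits.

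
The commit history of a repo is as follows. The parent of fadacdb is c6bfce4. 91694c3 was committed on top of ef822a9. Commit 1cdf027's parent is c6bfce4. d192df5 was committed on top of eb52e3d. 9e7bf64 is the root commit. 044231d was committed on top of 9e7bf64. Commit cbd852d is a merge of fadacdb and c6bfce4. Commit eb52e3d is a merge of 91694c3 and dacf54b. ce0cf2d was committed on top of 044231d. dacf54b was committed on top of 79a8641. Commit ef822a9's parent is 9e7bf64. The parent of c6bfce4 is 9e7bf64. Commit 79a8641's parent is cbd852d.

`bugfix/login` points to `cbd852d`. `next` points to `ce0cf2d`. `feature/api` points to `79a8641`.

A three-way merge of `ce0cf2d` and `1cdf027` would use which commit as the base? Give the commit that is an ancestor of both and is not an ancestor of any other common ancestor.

9e7bf64

Ancestors of ce0cf2d: {044231d, 9e7bf64, ce0cf2d}.
Ancestors of 1cdf027: {1cdf027, 9e7bf64, c6bfce4}.
Common ancestors: {9e7bf64}.
The only common ancestor is 9e7bf64, so it is the merge base.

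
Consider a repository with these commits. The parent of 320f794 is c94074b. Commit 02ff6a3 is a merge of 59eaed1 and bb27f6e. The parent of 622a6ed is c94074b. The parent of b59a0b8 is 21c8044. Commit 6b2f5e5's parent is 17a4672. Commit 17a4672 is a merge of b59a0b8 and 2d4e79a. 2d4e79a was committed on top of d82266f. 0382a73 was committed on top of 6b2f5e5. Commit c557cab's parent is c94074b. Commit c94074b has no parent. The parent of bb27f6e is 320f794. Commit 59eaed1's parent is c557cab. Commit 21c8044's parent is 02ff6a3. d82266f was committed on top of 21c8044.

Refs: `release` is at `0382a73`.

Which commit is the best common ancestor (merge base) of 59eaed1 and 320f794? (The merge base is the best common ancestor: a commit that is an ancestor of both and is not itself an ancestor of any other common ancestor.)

c94074b

Ancestors of 59eaed1: {59eaed1, c557cab, c94074b}.
Ancestors of 320f794: {320f794, c94074b}.
Common ancestors: {c94074b}.
The only common ancestor is c94074b, so it is the merge base.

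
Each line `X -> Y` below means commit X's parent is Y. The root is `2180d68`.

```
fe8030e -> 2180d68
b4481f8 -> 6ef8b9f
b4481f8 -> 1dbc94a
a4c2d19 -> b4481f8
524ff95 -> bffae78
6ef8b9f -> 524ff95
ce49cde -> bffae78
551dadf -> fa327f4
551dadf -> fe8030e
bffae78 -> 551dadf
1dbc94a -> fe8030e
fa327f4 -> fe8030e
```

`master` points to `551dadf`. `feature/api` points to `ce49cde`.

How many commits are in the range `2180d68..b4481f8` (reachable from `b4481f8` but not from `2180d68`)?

Reachable from b4481f8: {1dbc94a, 2180d68, 524ff95, 551dadf, 6ef8b9f, b4481f8, bffae78, fa327f4, fe8030e}.
Reachable from 2180d68: {2180d68}.
In b4481f8's history but not 2180d68's: {1dbc94a, 524ff95, 551dadf, 6ef8b9f, b4481f8, bffae78, fa327f4, fe8030e} — 8 commits.

8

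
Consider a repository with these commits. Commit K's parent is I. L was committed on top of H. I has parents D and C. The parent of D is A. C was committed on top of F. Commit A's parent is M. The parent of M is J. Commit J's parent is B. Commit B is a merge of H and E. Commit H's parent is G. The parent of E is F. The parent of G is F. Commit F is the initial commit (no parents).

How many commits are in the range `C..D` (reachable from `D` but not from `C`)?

8

Reachable from D: {A, B, D, E, F, G, H, J, M}.
Reachable from C: {C, F}.
In D's history but not C's: {A, B, D, E, G, H, J, M} — 8 commits.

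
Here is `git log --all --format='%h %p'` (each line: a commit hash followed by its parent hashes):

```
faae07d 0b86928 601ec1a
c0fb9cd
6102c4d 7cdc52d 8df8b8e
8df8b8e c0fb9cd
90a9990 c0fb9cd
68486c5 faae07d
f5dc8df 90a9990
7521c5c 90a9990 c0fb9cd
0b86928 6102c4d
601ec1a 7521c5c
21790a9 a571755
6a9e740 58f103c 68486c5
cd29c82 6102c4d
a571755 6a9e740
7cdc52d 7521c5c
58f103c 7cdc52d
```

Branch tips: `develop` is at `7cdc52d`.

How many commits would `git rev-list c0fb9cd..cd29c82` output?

Reachable from cd29c82: {6102c4d, 7521c5c, 7cdc52d, 8df8b8e, 90a9990, c0fb9cd, cd29c82}.
Reachable from c0fb9cd: {c0fb9cd}.
In cd29c82's history but not c0fb9cd's: {6102c4d, 7521c5c, 7cdc52d, 8df8b8e, 90a9990, cd29c82} — 6 commits.

6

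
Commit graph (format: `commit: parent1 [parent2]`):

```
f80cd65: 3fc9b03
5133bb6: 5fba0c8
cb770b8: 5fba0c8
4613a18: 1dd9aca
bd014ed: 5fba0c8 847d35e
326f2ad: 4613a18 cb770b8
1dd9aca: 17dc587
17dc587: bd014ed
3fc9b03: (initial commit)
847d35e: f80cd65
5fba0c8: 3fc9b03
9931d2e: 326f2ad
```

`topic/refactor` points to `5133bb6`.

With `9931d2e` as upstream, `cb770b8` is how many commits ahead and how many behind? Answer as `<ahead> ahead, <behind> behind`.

0 ahead, 8 behind

Reachable from cb770b8: {3fc9b03, 5fba0c8, cb770b8}.
Reachable from 9931d2e: {17dc587, 1dd9aca, 326f2ad, 3fc9b03, 4613a18, 5fba0c8, 847d35e, 9931d2e, bd014ed, cb770b8, f80cd65}.
Only in cb770b8's history (ahead): {} — 0.
Only in 9931d2e's history (behind): {17dc587, 1dd9aca, 326f2ad, 4613a18, 847d35e, 9931d2e, bd014ed, f80cd65} — 8.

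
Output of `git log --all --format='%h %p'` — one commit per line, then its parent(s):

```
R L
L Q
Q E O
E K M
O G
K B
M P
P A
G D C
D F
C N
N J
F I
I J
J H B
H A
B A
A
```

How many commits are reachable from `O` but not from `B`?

9

Reachable from O: {A, B, C, D, F, G, H, I, J, N, O}.
Reachable from B: {A, B}.
In O's history but not B's: {C, D, F, G, H, I, J, N, O} — 9 commits.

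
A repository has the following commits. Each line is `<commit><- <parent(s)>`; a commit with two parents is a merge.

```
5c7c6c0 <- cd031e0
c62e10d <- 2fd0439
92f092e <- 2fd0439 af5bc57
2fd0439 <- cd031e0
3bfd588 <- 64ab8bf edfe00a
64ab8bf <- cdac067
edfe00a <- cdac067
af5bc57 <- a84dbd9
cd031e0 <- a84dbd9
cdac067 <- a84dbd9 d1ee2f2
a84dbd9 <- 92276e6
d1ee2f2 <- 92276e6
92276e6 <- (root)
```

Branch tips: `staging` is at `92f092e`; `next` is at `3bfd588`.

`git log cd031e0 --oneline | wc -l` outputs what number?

Walking parent pointers from cd031e0: reachable set = {92276e6, a84dbd9, cd031e0}.
That is 3 commits.

3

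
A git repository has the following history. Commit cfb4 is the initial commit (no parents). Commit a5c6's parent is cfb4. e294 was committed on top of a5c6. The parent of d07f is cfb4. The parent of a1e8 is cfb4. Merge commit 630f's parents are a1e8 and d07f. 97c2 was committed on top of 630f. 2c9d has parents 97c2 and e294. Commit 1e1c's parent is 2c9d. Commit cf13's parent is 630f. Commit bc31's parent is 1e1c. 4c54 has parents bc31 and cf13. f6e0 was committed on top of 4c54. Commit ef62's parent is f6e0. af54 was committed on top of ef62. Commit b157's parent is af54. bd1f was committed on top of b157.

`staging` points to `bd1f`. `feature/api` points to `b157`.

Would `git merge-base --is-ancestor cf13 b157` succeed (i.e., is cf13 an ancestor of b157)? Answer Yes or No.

Ancestors of b157 (commits reachable by following parents): {1e1c, 2c9d, 4c54, 630f, 97c2, a1e8, a5c6, af54, b157, bc31, cf13, cfb4, d07f, e294, ef62, f6e0}.
cf13 is in that set, so it is an ancestor of b157.

Yes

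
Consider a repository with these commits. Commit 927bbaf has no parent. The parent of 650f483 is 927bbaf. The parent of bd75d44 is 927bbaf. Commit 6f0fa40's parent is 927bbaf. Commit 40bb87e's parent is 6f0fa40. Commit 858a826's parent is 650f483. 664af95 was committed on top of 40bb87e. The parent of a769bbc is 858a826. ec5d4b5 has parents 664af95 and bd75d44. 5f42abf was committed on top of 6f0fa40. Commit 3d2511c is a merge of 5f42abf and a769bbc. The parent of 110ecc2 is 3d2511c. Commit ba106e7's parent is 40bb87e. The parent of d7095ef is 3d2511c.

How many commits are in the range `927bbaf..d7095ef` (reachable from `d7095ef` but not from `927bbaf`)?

7

Reachable from d7095ef: {3d2511c, 5f42abf, 650f483, 6f0fa40, 858a826, 927bbaf, a769bbc, d7095ef}.
Reachable from 927bbaf: {927bbaf}.
In d7095ef's history but not 927bbaf's: {3d2511c, 5f42abf, 650f483, 6f0fa40, 858a826, a769bbc, d7095ef} — 7 commits.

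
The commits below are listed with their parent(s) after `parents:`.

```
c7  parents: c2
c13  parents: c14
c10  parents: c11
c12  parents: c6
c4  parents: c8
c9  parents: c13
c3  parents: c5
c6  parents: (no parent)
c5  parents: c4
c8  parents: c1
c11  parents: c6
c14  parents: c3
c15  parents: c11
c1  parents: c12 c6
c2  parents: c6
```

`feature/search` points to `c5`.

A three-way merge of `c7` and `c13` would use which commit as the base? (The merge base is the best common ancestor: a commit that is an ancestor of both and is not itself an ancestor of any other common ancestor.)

Ancestors of c7: {c2, c6, c7}.
Ancestors of c13: {c1, c12, c13, c14, c3, c4, c5, c6, c8}.
Common ancestors: {c6}.
The only common ancestor is c6, so it is the merge base.

c6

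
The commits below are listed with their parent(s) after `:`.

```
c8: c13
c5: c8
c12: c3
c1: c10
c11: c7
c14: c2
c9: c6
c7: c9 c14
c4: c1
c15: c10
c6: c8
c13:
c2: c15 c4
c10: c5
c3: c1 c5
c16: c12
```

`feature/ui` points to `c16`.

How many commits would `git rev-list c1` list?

Walking parent pointers from c1: reachable set = {c1, c10, c13, c5, c8}.
That is 5 commits.

5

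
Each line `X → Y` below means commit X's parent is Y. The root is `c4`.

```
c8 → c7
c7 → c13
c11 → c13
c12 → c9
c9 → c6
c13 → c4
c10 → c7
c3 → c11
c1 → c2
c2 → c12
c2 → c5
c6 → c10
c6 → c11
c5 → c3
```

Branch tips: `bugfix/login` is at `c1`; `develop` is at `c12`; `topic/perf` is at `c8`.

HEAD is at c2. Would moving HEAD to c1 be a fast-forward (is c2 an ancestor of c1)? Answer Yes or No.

Yes

A fast-forward from c2 to c1 is possible iff c2 is an ancestor of c1.
Ancestors of c1: {c1, c10, c11, c12, c13, c2, c3, c4, c5, c6, c7, c9}.
c2 is among them, so fast-forward is possible.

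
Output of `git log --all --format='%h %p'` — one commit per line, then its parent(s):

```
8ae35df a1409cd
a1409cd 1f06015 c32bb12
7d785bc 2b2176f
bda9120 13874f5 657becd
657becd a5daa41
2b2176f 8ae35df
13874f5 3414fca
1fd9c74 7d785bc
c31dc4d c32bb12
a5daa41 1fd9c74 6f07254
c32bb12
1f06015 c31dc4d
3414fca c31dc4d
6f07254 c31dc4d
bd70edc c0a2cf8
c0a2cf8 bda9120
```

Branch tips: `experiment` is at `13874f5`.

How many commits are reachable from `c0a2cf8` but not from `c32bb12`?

Reachable from c0a2cf8: {13874f5, 1f06015, 1fd9c74, 2b2176f, 3414fca, 657becd, 6f07254, 7d785bc, 8ae35df, a1409cd, a5daa41, bda9120, c0a2cf8, c31dc4d, c32bb12}.
Reachable from c32bb12: {c32bb12}.
In c0a2cf8's history but not c32bb12's: {13874f5, 1f06015, 1fd9c74, 2b2176f, 3414fca, 657becd, 6f07254, 7d785bc, 8ae35df, a1409cd, a5daa41, bda9120, c0a2cf8, c31dc4d} — 14 commits.

14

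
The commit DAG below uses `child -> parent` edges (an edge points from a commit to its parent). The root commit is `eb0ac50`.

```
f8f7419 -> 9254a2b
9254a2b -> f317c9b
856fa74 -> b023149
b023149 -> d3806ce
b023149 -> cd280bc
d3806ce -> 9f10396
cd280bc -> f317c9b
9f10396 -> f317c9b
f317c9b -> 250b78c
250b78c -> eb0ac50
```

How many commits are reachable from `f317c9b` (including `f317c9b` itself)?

3

Walking parent pointers from f317c9b: reachable set = {250b78c, eb0ac50, f317c9b}.
That is 3 commits.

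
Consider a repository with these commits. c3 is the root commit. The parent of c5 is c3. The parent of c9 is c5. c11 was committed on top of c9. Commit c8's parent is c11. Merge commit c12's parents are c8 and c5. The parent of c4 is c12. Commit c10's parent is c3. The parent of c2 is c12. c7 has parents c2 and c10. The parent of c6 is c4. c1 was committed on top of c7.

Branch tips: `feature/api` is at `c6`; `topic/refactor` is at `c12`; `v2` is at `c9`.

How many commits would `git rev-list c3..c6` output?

7

Reachable from c6: {c11, c12, c3, c4, c5, c6, c8, c9}.
Reachable from c3: {c3}.
In c6's history but not c3's: {c11, c12, c4, c5, c6, c8, c9} — 7 commits.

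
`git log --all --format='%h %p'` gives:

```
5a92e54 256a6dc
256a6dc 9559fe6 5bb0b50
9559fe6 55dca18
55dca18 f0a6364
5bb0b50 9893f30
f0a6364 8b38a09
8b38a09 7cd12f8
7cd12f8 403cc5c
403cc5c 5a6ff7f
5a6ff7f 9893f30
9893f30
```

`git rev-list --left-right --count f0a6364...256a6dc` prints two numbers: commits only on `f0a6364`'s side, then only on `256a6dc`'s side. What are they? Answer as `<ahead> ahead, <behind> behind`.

Reachable from f0a6364: {403cc5c, 5a6ff7f, 7cd12f8, 8b38a09, 9893f30, f0a6364}.
Reachable from 256a6dc: {256a6dc, 403cc5c, 55dca18, 5a6ff7f, 5bb0b50, 7cd12f8, 8b38a09, 9559fe6, 9893f30, f0a6364}.
Only in f0a6364's history (ahead): {} — 0.
Only in 256a6dc's history (behind): {256a6dc, 55dca18, 5bb0b50, 9559fe6} — 4.

0 ahead, 4 behind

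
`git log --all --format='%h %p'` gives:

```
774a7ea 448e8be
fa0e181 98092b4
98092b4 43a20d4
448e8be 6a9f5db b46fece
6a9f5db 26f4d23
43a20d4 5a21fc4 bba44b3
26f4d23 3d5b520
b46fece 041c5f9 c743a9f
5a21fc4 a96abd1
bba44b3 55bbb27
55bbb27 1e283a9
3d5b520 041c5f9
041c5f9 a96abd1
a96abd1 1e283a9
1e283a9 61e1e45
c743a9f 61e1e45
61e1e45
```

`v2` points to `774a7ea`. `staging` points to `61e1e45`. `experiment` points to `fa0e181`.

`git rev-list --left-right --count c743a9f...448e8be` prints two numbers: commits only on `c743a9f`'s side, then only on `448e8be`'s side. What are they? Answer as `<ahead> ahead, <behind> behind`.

0 ahead, 8 behind

Reachable from c743a9f: {61e1e45, c743a9f}.
Reachable from 448e8be: {041c5f9, 1e283a9, 26f4d23, 3d5b520, 448e8be, 61e1e45, 6a9f5db, a96abd1, b46fece, c743a9f}.
Only in c743a9f's history (ahead): {} — 0.
Only in 448e8be's history (behind): {041c5f9, 1e283a9, 26f4d23, 3d5b520, 448e8be, 6a9f5db, a96abd1, b46fece} — 8.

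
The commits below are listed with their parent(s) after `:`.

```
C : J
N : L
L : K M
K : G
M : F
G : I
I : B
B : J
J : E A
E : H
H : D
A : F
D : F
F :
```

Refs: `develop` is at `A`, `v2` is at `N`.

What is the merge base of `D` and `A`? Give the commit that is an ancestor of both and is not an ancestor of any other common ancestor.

Ancestors of D: {D, F}.
Ancestors of A: {A, F}.
Common ancestors: {F}.
The only common ancestor is F, so it is the merge base.

F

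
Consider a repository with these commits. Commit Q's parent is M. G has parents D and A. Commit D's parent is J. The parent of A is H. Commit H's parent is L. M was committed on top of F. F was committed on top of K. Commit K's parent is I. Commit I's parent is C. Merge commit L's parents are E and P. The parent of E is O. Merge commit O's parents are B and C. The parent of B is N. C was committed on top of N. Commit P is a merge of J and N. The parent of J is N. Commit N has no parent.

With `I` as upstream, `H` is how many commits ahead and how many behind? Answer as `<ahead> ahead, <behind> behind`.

Reachable from H: {B, C, E, H, J, L, N, O, P}.
Reachable from I: {C, I, N}.
Only in H's history (ahead): {B, E, H, J, L, O, P} — 7.
Only in I's history (behind): {I} — 1.

7 ahead, 1 behind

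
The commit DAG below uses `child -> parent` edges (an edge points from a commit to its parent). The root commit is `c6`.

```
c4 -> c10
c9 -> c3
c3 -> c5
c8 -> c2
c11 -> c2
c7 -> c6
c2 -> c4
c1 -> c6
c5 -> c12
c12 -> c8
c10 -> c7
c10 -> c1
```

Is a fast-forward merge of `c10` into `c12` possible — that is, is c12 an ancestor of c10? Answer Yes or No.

A fast-forward from c12 to c10 is possible iff c12 is an ancestor of c10.
Ancestors of c10: {c1, c10, c6, c7}.
c12 is not among them, so fast-forward is not possible.

No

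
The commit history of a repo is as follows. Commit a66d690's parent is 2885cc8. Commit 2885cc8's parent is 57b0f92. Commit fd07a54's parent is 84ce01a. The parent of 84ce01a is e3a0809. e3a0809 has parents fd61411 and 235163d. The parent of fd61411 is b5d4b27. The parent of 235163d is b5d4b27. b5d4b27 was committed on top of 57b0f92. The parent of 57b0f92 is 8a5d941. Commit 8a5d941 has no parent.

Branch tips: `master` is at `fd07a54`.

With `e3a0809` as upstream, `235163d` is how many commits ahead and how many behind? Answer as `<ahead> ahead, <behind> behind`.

Reachable from 235163d: {235163d, 57b0f92, 8a5d941, b5d4b27}.
Reachable from e3a0809: {235163d, 57b0f92, 8a5d941, b5d4b27, e3a0809, fd61411}.
Only in 235163d's history (ahead): {} — 0.
Only in e3a0809's history (behind): {e3a0809, fd61411} — 2.

0 ahead, 2 behind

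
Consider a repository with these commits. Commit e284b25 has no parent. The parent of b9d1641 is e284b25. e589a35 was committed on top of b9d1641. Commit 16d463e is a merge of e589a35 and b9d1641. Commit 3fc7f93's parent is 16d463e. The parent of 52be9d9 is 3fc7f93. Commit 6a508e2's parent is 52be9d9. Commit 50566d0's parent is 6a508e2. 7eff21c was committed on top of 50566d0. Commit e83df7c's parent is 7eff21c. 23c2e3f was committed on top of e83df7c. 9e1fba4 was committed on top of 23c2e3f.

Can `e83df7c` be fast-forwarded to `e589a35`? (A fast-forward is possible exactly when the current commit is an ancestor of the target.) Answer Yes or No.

A fast-forward from e83df7c to e589a35 is possible iff e83df7c is an ancestor of e589a35.
Ancestors of e589a35: {b9d1641, e284b25, e589a35}.
e83df7c is not among them, so fast-forward is not possible.

No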